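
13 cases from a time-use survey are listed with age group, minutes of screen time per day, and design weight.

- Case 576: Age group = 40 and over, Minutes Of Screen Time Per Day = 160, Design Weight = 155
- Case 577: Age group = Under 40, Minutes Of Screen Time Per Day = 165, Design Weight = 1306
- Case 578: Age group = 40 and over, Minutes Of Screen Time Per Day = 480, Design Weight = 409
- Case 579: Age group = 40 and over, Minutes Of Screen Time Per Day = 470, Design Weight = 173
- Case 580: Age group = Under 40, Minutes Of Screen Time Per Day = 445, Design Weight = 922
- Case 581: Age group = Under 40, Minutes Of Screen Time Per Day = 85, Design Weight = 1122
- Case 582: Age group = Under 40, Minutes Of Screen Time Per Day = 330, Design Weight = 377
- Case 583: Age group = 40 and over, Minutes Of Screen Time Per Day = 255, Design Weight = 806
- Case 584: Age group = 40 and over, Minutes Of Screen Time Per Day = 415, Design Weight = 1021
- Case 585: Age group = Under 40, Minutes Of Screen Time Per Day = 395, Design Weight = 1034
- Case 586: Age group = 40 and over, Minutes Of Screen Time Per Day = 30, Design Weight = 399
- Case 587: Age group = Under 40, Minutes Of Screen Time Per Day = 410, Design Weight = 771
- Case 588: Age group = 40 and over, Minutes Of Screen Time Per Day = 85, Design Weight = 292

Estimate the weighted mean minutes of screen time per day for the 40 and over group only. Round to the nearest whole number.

298

40 and over rows: 576, 578, 579, 583, 584, 586, 588
Weighted sum = 968465
Sum of weights = 155 + 409 + 173 + 806 + 1021 + 399 + 292 = 3255
Weighted mean = 968465 / 3255 = 297.53149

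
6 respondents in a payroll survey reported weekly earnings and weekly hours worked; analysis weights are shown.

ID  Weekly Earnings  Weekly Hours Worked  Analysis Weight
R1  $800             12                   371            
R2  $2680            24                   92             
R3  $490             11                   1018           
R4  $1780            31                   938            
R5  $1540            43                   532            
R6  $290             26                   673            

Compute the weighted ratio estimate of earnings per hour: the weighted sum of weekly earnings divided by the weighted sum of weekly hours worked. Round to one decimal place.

42.7

Σ wᵢ·y = 800×371 + 2680×92 + 490×1018 + 1780×938 + 1540×532 + 290×673
  = 3726270
Σ wᵢ·x = 12×371 + 24×92 + 11×1018 + 31×938 + 43×532 + 26×673
  = 4452 + 2208 + 11198 + 29078 + 22876 + 17498 = 87310
Ratio = 3726270 / 87310 = 42.678616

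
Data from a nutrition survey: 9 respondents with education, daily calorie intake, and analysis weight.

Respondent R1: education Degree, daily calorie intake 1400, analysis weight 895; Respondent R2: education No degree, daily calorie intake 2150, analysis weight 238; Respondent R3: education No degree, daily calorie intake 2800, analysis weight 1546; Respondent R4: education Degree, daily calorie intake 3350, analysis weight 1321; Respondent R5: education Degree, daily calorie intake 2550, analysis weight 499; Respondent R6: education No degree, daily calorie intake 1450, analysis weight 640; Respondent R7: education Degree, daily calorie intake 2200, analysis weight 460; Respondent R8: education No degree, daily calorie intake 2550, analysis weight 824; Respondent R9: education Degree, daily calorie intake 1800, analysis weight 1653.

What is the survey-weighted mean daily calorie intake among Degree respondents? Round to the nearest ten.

2270

Degree rows: R1, R4, R5, R7, R9
Weighted sum = 1400×895 + 3350×1321 + 2550×499 + 2200×460 + 1800×1653
  = 10938200
Sum of weights = 895 + 1321 + 499 + 460 + 1653 = 4828
Weighted mean = 10938200 / 4828 = 2265.5758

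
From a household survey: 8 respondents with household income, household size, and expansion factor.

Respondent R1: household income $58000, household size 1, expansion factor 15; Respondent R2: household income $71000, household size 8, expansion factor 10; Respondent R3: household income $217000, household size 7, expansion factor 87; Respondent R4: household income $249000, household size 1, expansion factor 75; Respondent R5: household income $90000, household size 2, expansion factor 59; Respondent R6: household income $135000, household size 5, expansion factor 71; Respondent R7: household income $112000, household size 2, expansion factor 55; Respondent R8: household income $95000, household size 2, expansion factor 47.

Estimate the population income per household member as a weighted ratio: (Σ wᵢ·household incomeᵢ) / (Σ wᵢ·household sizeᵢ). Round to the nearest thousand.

Σ wᵢ·y = 58000×15 + 71000×10 + 217000×87 + 249000×75 + 90000×59 + 135000×71 + 112000×55 + 95000×47
  = 870000 + 710000 + 18879000 + 18675000 + 5310000 + 9585000 + 6160000 + 4465000 = 64654000
Σ wᵢ·x = 1×15 + 8×10 + 7×87 + 1×75 + 2×59 + 5×71 + 2×55 + 2×47
  = 15 + 80 + 609 + 75 + 118 + 355 + 110 + 94 = 1456
Ratio = 64654000 / 1456 = 44405.22

44000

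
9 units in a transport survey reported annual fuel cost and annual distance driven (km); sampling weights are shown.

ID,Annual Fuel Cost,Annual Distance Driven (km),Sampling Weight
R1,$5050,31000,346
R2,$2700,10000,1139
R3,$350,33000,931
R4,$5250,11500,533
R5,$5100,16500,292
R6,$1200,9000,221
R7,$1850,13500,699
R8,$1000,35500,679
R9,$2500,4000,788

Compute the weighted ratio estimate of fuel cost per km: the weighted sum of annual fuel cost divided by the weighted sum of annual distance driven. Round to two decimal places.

0.13

Σ wᵢ·y = 5050×346 + 2700×1139 + 350×931 + 5250×533 + 5100×292 + 1200×221 + 1850×699 + 1000×679 + 2500×788
  = 1747300 + 3075300 + 325850 + 2798250 + 1489200 + 265200 + 1293150 + 679000 + 1970000 = 13643250
Σ wᵢ·x = 31000×346 + 10000×1139 + 33000×931 + 11500×533 + 16500×292 + 9000×221 + 13500×699 + 35500×679 + 4000×788
  = 102468500
Ratio = 13643250 / 102468500 = 0.1331458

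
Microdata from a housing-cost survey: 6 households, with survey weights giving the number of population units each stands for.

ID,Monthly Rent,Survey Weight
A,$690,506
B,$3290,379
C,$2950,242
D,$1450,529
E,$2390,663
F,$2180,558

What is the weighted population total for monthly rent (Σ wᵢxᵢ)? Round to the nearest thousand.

Weighted total = 690×506 + 3290×379 + 2950×242 + 1450×529 + 2390×663 + 2180×558
  = 349140 + 1246910 + 713900 + 767050 + 1584570 + 1216440 = 5878010

5878000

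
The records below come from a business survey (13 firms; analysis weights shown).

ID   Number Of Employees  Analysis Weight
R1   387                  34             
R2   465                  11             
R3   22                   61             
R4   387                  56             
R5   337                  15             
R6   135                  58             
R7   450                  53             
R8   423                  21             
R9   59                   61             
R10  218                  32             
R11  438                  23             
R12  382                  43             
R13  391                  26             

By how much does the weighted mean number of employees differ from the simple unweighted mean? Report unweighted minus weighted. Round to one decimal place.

Unweighted sum = 4094
Unweighted mean = 4094 / 13 = 314.92308
Weighted sum = 134146
Sum of weights = 494
Weighted mean = 134146 / 494 = 271.55061
Difference (unweighted minus weighted) = 43.37247

43.4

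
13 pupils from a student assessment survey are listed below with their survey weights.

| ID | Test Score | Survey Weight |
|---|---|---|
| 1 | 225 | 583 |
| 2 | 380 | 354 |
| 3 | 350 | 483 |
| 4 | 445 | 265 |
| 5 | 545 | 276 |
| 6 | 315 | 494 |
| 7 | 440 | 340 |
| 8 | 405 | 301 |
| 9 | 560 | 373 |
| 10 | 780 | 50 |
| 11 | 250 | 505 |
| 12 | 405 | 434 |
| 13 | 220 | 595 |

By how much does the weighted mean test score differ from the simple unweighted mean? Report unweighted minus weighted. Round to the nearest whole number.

Unweighted sum = 5320
Unweighted mean = 5320 / 13 = 409.23077
Weighted sum = 1811005
Sum of weights = 5053
Weighted mean = 1811005 / 5053 = 358.40194
Difference (unweighted minus weighted) = 50.82883

51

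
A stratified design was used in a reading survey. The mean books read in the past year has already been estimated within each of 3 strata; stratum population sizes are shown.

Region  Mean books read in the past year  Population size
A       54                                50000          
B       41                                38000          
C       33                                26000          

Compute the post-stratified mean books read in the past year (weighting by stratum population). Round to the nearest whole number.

45

Σ Nₕ·x̄ₕ = 54×50000 + 41×38000 + 33×26000
  = 2700000 + 1558000 + 858000 = 5116000
Σ Nₕ = 114000
Overall mean = 5116000 / 114000 = 44.877193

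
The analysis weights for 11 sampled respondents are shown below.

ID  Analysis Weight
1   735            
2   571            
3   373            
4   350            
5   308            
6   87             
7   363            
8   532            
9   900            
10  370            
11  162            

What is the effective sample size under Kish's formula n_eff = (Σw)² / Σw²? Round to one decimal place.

8.6

Σ wᵢ = 735 + 571 + 373 + 350 + 308 + 87 + 363 + 532 + 900 + 370 + 162 = 4751
Σ wᵢ² = 2618265
n_eff = 4751² / 2618265 = 22572001 / 2618265 = 8.6209765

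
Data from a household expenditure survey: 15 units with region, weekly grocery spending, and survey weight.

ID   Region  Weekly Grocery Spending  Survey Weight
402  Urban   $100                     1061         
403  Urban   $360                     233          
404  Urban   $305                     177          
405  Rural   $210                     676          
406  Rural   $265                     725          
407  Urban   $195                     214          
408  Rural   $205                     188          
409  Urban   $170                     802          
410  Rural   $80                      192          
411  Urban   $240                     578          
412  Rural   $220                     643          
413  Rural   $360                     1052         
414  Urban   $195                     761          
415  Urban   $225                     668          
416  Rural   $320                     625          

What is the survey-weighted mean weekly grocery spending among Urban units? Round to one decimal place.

Urban rows: 402, 403, 404, 407, 409, 411, 414, 415
Weighted sum = 100×1061 + 360×233 + 305×177 + 195×214 + 170×802 + 240×578 + 195×761 + 225×668
  = 106100 + 83880 + 53985 + 41730 + 136340 + 138720 + 148395 + 150300 = 859450
Sum of weights = 1061 + 233 + 177 + 214 + 802 + 578 + 761 + 668 = 4494
Weighted mean = 859450 / 4494 = 191.24388

191.2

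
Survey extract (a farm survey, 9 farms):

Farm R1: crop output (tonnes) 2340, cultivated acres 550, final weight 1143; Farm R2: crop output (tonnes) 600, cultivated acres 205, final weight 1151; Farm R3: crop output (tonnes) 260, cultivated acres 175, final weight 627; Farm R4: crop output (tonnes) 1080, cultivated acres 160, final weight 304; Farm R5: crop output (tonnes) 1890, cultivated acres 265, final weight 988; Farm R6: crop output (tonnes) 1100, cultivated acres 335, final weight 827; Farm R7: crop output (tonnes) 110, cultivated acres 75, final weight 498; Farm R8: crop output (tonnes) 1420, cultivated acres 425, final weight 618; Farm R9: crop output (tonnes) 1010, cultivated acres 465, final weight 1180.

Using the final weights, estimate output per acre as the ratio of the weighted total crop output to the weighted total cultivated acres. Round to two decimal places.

Σ wᵢ·y = 2340×1143 + 600×1151 + 260×627 + 1080×304 + 1890×988 + 1100×827 + 110×498 + 1420×618 + 1010×1180
  = 2674620 + 690600 + 163020 + 328320 + 1867320 + 909700 + 54780 + 877560 + 1191800 = 8757720
Σ wᵢ·x = 550×1143 + 205×1151 + 175×627 + 160×304 + 265×988 + 335×827 + 75×498 + 425×618 + 465×1180
  = 628650 + 235955 + 109725 + 48640 + 261820 + 277045 + 37350 + 262650 + 548700 = 2410535
Ratio = 8757720 / 2410535 = 3.6331022

3.63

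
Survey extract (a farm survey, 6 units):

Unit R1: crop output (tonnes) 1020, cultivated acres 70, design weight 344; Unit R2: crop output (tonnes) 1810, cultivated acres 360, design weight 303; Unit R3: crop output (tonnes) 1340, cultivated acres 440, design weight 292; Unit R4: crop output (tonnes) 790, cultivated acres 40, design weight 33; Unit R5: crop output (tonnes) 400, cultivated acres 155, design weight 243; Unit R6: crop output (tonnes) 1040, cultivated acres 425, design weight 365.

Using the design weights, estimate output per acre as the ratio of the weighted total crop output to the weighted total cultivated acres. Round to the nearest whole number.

Σ wᵢ·y = 1020×344 + 1810×303 + 1340×292 + 790×33 + 400×243 + 1040×365
  = 350880 + 548430 + 391280 + 26070 + 97200 + 379600 = 1793460
Σ wᵢ·x = 70×344 + 360×303 + 440×292 + 40×33 + 155×243 + 425×365
  = 24080 + 109080 + 128480 + 1320 + 37665 + 155125 = 455750
Ratio = 1793460 / 455750 = 3.9351838

4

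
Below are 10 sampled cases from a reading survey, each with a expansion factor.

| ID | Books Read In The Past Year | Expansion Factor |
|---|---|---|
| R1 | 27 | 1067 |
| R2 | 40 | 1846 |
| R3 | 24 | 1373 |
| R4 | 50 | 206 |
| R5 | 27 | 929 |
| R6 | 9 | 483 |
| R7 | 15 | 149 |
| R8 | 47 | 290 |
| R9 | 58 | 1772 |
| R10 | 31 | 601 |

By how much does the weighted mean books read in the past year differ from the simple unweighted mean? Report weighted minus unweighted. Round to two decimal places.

Unweighted sum = 27 + 40 + 24 + 50 + 27 + 9 + 15 + 47 + 58 + 31 = 328
Unweighted mean = 328 / 10 = 32.8
Weighted sum = 27×1067 + 40×1846 + 24×1373 + 50×206 + 27×929 + 9×483 + 15×149 + 47×290 + 58×1772 + 31×601
  = 28809 + 73840 + 32952 + 10300 + 25083 + 4347 + 2235 + 13630 + 102776 + 18631 = 312603
Sum of weights = 1067 + 1846 + 1373 + 206 + 929 + 483 + 149 + 290 + 1772 + 601 = 8716
Weighted mean = 312603 / 8716 = 35.86542
Difference (weighted minus unweighted) = 3.0654199

3.07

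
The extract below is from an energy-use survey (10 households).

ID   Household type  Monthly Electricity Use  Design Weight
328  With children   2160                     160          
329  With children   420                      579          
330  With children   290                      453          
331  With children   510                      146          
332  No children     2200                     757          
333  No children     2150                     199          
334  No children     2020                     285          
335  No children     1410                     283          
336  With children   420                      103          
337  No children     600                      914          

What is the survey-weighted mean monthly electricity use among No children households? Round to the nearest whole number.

1483

No children rows: 332, 333, 334, 335, 337
Weighted sum = 2200×757 + 2150×199 + 2020×285 + 1410×283 + 600×914
  = 1665400 + 427850 + 575700 + 399030 + 548400 = 3616380
Sum of weights = 757 + 199 + 285 + 283 + 914 = 2438
Weighted mean = 3616380 / 2438 = 1483.3388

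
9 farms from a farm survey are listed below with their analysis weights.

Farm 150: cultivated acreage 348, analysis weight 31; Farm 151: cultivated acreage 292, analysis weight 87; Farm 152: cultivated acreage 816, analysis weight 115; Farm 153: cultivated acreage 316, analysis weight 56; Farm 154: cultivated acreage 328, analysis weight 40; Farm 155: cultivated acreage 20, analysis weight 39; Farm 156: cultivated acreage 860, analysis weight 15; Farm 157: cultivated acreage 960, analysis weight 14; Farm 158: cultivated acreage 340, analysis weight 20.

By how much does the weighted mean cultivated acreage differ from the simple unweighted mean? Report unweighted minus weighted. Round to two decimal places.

8.49

Unweighted sum = 348 + 292 + 816 + 316 + 328 + 20 + 860 + 960 + 340 = 4280
Unweighted mean = 4280 / 9 = 475.55556
Weighted sum = 348×31 + 292×87 + 816×115 + 316×56 + 328×40 + 20×39 + 860×15 + 960×14 + 340×20
  = 10788 + 25404 + 93840 + 17696 + 13120 + 780 + 12900 + 13440 + 6800 = 194768
Sum of weights = 31 + 87 + 115 + 56 + 40 + 39 + 15 + 14 + 20 = 417
Weighted mean = 194768 / 417 = 467.06954
Difference (unweighted minus weighted) = 8.4860112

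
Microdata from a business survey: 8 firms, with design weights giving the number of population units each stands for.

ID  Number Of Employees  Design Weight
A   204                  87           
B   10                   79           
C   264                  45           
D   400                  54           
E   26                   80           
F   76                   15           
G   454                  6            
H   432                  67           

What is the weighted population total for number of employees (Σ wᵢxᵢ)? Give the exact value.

Weighted total = 204×87 + 10×79 + 264×45 + 400×54 + 26×80 + 76×15 + 454×6 + 432×67
  = 17748 + 790 + 11880 + 21600 + 2080 + 1140 + 2724 + 28944 = 86906

86906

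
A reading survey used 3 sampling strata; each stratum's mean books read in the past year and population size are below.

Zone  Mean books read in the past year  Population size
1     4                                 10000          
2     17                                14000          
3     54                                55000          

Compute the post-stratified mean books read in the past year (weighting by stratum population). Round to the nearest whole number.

Σ Nₕ·x̄ₕ = 3248000
Σ Nₕ = 79000
Overall mean = 3248000 / 79000 = 41.113924

41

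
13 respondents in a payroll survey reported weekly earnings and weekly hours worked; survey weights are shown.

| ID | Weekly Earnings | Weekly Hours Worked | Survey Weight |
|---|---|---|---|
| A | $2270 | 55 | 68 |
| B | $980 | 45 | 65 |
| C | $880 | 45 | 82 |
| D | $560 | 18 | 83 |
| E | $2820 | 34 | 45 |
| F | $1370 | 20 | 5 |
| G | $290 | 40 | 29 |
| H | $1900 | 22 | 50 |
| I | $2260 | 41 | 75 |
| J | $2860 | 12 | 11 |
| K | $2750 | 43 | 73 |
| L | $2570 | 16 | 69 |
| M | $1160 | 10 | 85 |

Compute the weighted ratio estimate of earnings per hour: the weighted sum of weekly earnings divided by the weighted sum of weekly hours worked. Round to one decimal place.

Σ wᵢ·y = 1251500
Σ wᵢ·x = 24039
Ratio = 1251500 / 24039 = 52.061234

52.1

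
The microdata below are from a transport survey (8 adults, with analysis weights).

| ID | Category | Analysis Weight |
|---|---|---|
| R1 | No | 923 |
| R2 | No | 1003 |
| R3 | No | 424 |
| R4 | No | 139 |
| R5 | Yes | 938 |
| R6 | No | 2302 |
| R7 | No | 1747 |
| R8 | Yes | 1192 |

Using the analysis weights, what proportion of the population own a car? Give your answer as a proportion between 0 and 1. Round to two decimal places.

Sum of weights for 'Yes' = 938 + 1192 = 2130
Total weight = 923 + 1003 + 424 + 139 + 938 + 2302 + 1747 + 1192 = 8668
Weighted proportion = 2130 / 8668 = 0.24573143

0.25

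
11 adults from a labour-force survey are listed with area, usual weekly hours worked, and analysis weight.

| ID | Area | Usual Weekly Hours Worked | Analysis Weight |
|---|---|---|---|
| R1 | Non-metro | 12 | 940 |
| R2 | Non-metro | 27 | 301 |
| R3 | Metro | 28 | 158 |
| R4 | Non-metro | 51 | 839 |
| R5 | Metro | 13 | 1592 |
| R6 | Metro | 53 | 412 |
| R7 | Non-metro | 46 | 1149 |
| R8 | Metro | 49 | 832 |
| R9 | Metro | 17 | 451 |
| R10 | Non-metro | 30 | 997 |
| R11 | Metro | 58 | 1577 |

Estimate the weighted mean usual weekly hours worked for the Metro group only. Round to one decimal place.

Metro rows: R3, R5, R6, R8, R9, R11
Weighted sum = 28×158 + 13×1592 + 53×412 + 49×832 + 17×451 + 58×1577
  = 186857
Sum of weights = 158 + 1592 + 412 + 832 + 451 + 1577 = 5022
Weighted mean = 186857 / 5022 = 37.207686

37.2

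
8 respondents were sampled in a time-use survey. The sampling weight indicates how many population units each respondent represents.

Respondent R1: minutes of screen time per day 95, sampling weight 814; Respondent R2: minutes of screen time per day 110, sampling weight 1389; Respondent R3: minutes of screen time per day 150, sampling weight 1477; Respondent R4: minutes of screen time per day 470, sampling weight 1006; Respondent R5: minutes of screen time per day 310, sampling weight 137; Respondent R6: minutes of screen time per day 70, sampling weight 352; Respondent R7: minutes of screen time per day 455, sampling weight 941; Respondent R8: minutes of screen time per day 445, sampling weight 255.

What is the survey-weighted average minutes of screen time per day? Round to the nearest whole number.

Weighted sum = 95×814 + 110×1389 + 150×1477 + 470×1006 + 310×137 + 70×352 + 455×941 + 445×255
  = 1533230
Sum of weights = 814 + 1389 + 1477 + 1006 + 137 + 352 + 941 + 255 = 6371
Weighted mean = 1533230 / 6371 = 240.65767

241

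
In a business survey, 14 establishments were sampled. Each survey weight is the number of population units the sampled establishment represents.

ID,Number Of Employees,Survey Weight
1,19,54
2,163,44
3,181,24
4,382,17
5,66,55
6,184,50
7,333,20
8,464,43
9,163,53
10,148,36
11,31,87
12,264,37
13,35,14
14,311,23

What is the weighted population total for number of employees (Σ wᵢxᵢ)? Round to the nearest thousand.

Weighted total = 92553

93000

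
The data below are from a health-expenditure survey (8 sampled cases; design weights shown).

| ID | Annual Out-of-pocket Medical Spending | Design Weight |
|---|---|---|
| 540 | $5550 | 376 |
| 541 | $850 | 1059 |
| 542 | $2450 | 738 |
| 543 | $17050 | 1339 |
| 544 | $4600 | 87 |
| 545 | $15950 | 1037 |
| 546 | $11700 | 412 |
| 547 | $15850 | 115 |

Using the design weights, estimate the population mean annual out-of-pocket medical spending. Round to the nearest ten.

Weighted sum = 5550×376 + 850×1059 + 2450×738 + 17050×1339 + 4600×87 + 15950×1037 + 11700×412 + 15850×115
  = 2086800 + 900150 + 1808100 + 22829950 + 400200 + 16540150 + 4820400 + 1822750 = 51208500
Sum of weights = 376 + 1059 + 738 + 1339 + 87 + 1037 + 412 + 115 = 5163
Weighted mean = 51208500 / 5163 = 9918.3614

9920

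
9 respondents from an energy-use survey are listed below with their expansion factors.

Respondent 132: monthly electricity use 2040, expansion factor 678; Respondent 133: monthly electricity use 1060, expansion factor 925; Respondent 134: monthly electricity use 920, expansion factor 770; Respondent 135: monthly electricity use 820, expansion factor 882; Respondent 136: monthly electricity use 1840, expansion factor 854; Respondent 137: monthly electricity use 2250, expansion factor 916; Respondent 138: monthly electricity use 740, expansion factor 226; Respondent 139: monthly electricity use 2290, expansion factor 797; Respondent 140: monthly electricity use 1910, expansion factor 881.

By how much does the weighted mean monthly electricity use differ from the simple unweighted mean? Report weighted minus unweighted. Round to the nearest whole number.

61

Unweighted sum = 2040 + 1060 + 920 + 820 + 1840 + 2250 + 740 + 2290 + 1910 = 13870
Unweighted mean = 13870 / 9 = 1541.1111
Weighted sum = 2040×678 + 1060×925 + 920×770 + 820×882 + 1840×854 + 2250×916 + 740×226 + 2290×797 + 1910×881
  = 11102700
Sum of weights = 678 + 925 + 770 + 882 + 854 + 916 + 226 + 797 + 881 = 6929
Weighted mean = 11102700 / 6929 = 1602.3524
Difference (weighted minus unweighted) = 61.241321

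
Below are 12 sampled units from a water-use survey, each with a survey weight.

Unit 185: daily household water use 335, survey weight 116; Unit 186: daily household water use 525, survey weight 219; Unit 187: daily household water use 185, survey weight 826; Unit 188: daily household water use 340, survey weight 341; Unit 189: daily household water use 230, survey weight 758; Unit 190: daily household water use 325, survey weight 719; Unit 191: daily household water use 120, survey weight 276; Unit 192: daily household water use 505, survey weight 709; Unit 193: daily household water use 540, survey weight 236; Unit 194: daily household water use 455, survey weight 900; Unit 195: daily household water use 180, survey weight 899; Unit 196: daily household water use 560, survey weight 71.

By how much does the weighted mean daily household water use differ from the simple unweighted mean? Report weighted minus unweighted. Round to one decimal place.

Unweighted sum = 335 + 525 + 185 + 340 + 230 + 325 + 120 + 505 + 540 + 455 + 180 + 560 = 4300
Unweighted mean = 4300 / 12 = 358.33333
Weighted sum = 335×116 + 525×219 + 185×826 + 340×341 + 230×758 + 325×719 + 120×276 + 505×709 + 540×236 + 455×900 + 180×899 + 560×71
  = 38860 + 114975 + 152810 + 115940 + 174340 + 233675 + 33120 + 358045 + 127440 + 409500 + 161820 + 39760 = 1960285
Sum of weights = 116 + 219 + 826 + 341 + 758 + 719 + 276 + 709 + 236 + 900 + 899 + 71 = 6070
Weighted mean = 1960285 / 6070 = 322.94646
Difference (weighted minus unweighted) = -35.386875

-35.4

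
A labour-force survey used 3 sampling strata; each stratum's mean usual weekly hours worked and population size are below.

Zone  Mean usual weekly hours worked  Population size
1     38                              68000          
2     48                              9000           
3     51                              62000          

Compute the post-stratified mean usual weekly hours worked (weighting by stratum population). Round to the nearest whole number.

Σ Nₕ·x̄ₕ = 6178000
Σ Nₕ = 139000
Overall mean = 6178000 / 139000 = 44.446043

44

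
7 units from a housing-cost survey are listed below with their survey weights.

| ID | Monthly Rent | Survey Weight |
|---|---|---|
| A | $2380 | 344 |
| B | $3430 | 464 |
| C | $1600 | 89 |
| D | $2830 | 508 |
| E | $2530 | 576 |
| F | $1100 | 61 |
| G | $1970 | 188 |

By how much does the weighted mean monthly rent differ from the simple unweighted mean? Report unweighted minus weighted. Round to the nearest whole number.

Unweighted sum = 2380 + 3430 + 1600 + 2830 + 2530 + 1100 + 1970 = 15840
Unweighted mean = 15840 / 7 = 2262.8571
Weighted sum = 2380×344 + 3430×464 + 1600×89 + 2830×508 + 2530×576 + 1100×61 + 1970×188
  = 818720 + 1591520 + 142400 + 1437640 + 1457280 + 67100 + 370360 = 5885020
Sum of weights = 344 + 464 + 89 + 508 + 576 + 61 + 188 = 2230
Weighted mean = 5885020 / 2230 = 2639.0224
Difference (unweighted minus weighted) = -376.16528

-376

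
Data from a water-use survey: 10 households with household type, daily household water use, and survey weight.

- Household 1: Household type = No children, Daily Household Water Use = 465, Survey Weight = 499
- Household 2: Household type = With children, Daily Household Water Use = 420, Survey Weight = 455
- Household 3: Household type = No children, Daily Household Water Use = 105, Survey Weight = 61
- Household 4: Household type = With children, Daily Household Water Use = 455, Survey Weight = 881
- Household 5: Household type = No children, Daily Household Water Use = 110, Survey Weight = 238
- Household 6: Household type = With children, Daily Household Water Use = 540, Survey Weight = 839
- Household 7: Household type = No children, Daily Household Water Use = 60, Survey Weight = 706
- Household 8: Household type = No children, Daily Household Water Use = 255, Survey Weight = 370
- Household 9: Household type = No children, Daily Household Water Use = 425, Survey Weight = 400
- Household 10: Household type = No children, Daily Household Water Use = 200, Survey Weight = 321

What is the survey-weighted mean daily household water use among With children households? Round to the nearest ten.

480

With children rows: 2, 4, 6
Weighted sum = 420×455 + 455×881 + 540×839
  = 191100 + 400855 + 453060 = 1045015
Sum of weights = 455 + 881 + 839 = 2175
Weighted mean = 1045015 / 2175 = 480.46667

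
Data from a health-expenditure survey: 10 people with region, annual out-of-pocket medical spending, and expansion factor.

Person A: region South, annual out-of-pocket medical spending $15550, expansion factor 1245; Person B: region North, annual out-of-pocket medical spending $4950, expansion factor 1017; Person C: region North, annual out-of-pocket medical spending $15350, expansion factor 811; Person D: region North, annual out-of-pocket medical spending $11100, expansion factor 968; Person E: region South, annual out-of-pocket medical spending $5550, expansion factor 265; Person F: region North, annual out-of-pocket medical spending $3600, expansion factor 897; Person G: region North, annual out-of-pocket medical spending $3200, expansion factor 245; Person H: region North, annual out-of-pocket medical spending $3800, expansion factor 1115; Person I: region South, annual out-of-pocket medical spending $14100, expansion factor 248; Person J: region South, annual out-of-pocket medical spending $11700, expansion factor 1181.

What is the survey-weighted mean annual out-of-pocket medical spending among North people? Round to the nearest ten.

North rows: B, C, D, F, G, H
Weighted sum = 36478000
Sum of weights = 1017 + 811 + 968 + 897 + 245 + 1115 = 5053
Weighted mean = 36478000 / 5053 = 7219.0778

7220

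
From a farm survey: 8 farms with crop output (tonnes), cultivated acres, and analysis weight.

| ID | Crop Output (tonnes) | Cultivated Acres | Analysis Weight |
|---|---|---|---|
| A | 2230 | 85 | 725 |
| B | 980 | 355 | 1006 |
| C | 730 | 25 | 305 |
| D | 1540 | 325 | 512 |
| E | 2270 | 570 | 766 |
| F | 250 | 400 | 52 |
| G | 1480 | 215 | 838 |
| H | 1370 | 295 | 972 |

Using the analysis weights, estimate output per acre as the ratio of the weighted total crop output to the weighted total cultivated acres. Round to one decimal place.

5.2

Σ wᵢ·y = 2230×725 + 980×1006 + 730×305 + 1540×512 + 2270×766 + 250×52 + 1480×838 + 1370×972
  = 7937460
Σ wᵢ·x = 1517110
Ratio = 7937460 / 1517110 = 5.2319608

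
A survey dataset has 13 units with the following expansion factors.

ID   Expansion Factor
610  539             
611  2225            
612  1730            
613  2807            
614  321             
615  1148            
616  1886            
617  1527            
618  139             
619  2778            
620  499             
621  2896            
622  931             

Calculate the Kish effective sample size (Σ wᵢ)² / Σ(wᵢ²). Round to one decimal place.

9.3

Σ wᵢ = 19426
Σ wᵢ² = 40662148
n_eff = 19426² / 40662148 = 377369476 / 40662148 = 9.2806085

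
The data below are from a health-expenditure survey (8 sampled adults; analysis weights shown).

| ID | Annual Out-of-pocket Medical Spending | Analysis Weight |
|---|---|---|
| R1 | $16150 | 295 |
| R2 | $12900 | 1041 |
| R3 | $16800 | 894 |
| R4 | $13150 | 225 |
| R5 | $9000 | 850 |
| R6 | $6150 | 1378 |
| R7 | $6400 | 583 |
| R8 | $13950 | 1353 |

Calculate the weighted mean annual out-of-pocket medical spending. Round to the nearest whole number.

11316

Weighted sum = 74901350
Sum of weights = 295 + 1041 + 894 + 225 + 850 + 1378 + 583 + 1353 = 6619
Weighted mean = 74901350 / 6619 = 11316.113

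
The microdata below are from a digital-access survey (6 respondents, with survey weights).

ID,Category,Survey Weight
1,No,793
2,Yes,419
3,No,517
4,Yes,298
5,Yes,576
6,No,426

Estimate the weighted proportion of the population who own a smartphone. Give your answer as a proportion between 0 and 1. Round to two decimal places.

Sum of weights for 'Yes' = 419 + 298 + 576 = 1293
Total weight = 793 + 419 + 517 + 298 + 576 + 426 = 3029
Weighted proportion = 1293 / 3029 = 0.42687356

0.43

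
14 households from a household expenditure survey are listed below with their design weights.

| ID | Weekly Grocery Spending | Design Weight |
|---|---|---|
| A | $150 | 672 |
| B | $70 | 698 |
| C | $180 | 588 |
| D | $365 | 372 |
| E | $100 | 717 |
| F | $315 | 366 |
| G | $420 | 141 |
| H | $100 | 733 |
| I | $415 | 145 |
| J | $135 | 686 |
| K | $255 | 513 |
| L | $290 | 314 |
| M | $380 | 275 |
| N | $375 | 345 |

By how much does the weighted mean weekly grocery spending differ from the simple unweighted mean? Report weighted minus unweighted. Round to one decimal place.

-52.6

Unweighted sum = 3550
Unweighted mean = 3550 / 14 = 253.57143
Weighted sum = 1319325
Sum of weights = 6565
Weighted mean = 1319325 / 6565 = 200.96344
Difference (weighted minus unweighted) = -52.607986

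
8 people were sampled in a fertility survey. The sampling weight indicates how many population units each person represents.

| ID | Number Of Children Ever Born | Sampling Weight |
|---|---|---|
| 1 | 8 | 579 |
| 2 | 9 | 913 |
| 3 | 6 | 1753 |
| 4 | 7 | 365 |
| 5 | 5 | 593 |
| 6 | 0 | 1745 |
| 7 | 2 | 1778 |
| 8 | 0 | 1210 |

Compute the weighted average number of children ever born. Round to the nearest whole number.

4

Weighted sum = 8×579 + 9×913 + 6×1753 + 7×365 + 5×593 + 0×1745 + 2×1778 + 0×1210
  = 32443
Sum of weights = 579 + 913 + 1753 + 365 + 593 + 1745 + 1778 + 1210 = 8936
Weighted mean = 32443 / 8936 = 3.6305953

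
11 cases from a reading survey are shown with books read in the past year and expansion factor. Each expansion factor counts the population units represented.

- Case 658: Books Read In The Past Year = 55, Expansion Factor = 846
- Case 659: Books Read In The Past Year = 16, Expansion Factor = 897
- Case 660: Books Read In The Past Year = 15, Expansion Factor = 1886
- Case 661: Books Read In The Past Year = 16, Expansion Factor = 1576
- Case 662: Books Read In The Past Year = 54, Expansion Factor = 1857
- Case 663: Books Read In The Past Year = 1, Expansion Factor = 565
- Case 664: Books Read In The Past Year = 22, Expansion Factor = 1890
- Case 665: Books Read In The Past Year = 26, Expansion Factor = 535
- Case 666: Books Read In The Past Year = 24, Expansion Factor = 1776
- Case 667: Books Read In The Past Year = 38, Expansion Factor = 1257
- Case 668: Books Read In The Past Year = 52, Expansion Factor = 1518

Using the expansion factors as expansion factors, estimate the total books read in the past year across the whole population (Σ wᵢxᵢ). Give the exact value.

440047

Weighted total = 55×846 + 16×897 + 15×1886 + 16×1576 + 54×1857 + 1×565 + 22×1890 + 26×535 + 24×1776 + 38×1257 + 52×1518
  = 46530 + 14352 + 28290 + 25216 + 100278 + 565 + 41580 + 13910 + 42624 + 47766 + 78936 = 440047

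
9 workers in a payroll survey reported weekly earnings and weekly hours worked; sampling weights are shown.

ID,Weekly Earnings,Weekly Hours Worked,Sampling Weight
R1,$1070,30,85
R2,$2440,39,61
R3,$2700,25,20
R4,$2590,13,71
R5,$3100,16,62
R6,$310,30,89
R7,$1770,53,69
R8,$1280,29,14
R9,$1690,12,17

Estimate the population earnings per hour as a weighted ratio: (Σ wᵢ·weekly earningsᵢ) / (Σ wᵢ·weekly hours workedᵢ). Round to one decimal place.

60.7

Σ wᵢ·y = 1070×85 + 2440×61 + 2700×20 + 2590×71 + 3100×62 + 310×89 + 1770×69 + 1280×14 + 1690×17
  = 90950 + 148840 + 54000 + 183890 + 192200 + 27590 + 122130 + 17920 + 28730 = 866250
Σ wᵢ·x = 30×85 + 39×61 + 25×20 + 13×71 + 16×62 + 30×89 + 53×69 + 29×14 + 12×17
  = 2550 + 2379 + 500 + 923 + 992 + 2670 + 3657 + 406 + 204 = 14281
Ratio = 866250 / 14281 = 60.657517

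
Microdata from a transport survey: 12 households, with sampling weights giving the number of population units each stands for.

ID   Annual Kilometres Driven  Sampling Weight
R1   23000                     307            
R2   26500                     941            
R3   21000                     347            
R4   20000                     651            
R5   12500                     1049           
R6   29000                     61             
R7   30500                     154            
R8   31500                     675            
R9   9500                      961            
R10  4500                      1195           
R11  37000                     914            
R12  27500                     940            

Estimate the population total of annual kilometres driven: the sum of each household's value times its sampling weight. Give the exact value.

167320500

Weighted total = 23000×307 + 26500×941 + 21000×347 + 20000×651 + 12500×1049 + 29000×61 + 30500×154 + 31500×675 + 9500×961 + 4500×1195 + 37000×914 + 27500×940
  = 7061000 + 24936500 + 7287000 + 13020000 + 13112500 + 1769000 + 4697000 + 21262500 + 9129500 + 5377500 + 33818000 + 25850000 = 167320500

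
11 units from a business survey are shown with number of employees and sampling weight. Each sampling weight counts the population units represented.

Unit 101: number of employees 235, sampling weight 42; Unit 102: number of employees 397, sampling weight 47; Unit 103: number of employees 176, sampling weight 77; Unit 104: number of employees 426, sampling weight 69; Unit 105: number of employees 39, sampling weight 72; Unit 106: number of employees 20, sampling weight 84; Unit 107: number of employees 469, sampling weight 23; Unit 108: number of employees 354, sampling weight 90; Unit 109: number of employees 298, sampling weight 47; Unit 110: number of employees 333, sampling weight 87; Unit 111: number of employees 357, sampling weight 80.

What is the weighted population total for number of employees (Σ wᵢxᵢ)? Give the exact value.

Weighted total = 190147

190147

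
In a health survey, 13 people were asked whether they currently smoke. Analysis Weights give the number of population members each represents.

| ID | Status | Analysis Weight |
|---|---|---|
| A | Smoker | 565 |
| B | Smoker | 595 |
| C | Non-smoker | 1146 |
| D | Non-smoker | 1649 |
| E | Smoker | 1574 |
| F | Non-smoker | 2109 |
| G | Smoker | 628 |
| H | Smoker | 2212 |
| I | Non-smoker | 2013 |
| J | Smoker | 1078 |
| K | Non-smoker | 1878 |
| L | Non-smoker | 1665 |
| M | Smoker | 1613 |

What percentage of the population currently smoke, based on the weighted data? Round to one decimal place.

44.1

Sum of weights for 'Smoker' = 565 + 595 + 1574 + 628 + 2212 + 1078 + 1613 = 8265
Total weight = 18725
Weighted proportion = 8265 / 18725 = 0.44138852 → 44.138852%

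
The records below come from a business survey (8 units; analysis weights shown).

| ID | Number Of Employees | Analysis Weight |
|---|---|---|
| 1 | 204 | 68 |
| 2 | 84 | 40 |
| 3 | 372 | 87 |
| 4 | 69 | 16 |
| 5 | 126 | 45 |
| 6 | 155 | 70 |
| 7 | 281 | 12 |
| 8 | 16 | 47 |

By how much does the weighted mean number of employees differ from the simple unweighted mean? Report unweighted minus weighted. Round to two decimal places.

Unweighted sum = 204 + 84 + 372 + 69 + 126 + 155 + 281 + 16 = 1307
Unweighted mean = 1307 / 8 = 163.375
Weighted sum = 71344
Sum of weights = 385
Weighted mean = 71344 / 385 = 185.30909
Difference (unweighted minus weighted) = -21.934091

-21.93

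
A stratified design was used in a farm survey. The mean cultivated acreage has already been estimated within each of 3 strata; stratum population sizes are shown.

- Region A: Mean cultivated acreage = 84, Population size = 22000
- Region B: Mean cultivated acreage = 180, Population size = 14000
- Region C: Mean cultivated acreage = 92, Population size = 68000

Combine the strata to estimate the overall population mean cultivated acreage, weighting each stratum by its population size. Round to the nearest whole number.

Σ Nₕ·x̄ₕ = 10624000
Σ Nₕ = 22000 + 14000 + 68000 = 104000
Overall mean = 10624000 / 104000 = 102.15385

102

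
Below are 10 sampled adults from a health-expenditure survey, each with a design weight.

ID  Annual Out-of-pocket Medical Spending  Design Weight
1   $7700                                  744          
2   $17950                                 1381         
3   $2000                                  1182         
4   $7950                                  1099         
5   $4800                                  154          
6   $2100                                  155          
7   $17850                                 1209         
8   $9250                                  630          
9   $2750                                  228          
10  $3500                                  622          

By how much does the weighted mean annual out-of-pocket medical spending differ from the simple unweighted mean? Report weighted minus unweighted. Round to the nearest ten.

Unweighted sum = 7700 + 17950 + 2000 + 7950 + 4800 + 2100 + 17850 + 9250 + 2750 + 3500 = 75850
Unweighted mean = 75850 / 10 = 7585
Weighted sum = 72895650
Sum of weights = 744 + 1381 + 1182 + 1099 + 154 + 155 + 1209 + 630 + 228 + 622 = 7404
Weighted mean = 72895650 / 7404 = 9845.4417
Difference (weighted minus unweighted) = 2260.4417

2260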